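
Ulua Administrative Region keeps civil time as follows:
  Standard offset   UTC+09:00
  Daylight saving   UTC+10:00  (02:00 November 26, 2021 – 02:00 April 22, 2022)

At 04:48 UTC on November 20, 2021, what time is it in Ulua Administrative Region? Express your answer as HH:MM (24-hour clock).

At the standard offset (UTC+09:00), 04:48 UTC + 9h = 13:48 Ulua Administrative Region standard time.
The standard-time date in Ulua Administrative Region, November 20, 2021, does not fall between 26 November 2021 and 22 April 2022, so daylight saving is not in effect and Ulua Administrative Region is at UTC+09:00.
04:48 UTC + 9h = 13:48 local.

13:48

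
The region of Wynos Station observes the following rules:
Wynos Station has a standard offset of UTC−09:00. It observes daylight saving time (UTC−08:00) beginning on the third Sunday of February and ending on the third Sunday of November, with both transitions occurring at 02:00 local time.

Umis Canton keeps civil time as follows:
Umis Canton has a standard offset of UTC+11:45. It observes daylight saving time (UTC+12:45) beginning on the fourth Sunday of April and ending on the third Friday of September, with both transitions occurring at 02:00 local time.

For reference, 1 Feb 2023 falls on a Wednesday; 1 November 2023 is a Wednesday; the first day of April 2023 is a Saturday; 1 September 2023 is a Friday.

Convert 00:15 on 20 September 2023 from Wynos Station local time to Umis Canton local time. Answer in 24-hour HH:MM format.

20:00

1 February 2023 is a Wednesday, so the first Sunday is February 5 and the third is February 19.
1 November 2023 is a Wednesday, so the first Sunday is November 5 and the third is November 19.
Daylight saving runs 19 February – 19 November; 20 September 2023 is inside that window, so Wynos Station is at UTC−08:00.
00:15 Wynos Station + 8h = 08:15 UTC.
1 April 2023 is a Saturday, so the first Sunday is April 2 and the fourth is April 23.
1 September 2023 is a Friday, so the first Friday is September 1 and the third is September 15.
At the standard offset (UTC+11:45), 08:15 UTC + 11h45m = 20:00 Umis Canton standard time.
The standard-time date in Umis Canton, 20 September 2023, does not fall between 23 April and 15 September, so daylight saving is not in effect and Umis Canton is at UTC+11:45.
08:15 UTC + 11h45m = 20:00 Umis Canton.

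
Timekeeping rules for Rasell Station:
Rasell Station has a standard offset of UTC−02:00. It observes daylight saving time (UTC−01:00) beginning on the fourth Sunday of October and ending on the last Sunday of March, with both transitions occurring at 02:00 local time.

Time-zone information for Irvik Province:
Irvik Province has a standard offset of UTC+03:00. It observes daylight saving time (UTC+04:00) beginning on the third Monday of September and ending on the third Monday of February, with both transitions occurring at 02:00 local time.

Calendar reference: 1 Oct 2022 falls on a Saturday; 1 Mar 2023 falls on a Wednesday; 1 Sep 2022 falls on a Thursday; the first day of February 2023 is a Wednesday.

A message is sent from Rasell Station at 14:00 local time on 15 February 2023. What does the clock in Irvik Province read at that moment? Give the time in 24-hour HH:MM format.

1 October 2022 is a Saturday, so the first Sunday is October 2 and the fourth is October 23.
1 March 2023 is a Wednesday, so Sundays fall on 5, 12, 19, 26; the last is March 26.
15 February 2023 falls between 23 October 2022 and 26 March 2023, so daylight saving is in effect and Rasell Station is at UTC−01:00.
14:00 Rasell Station + 1h = 15:00 UTC.
1 September 2022 is a Thursday, so the first Monday is September 5 and the third is September 19.
1 February 2023 is a Wednesday, so the first Monday is February 6 and the third is February 20.
At the standard offset (UTC+03:00), 15:00 UTC + 3h = 18:00 Irvik Province standard time.
The standard-time date in Irvik Province, 15 February 2023, falls between 19 September 2022 and 20 February 2023, so daylight saving is in effect and Irvik Province is at UTC+04:00.
15:00 UTC + 4h = 19:00 Irvik Province.

19:00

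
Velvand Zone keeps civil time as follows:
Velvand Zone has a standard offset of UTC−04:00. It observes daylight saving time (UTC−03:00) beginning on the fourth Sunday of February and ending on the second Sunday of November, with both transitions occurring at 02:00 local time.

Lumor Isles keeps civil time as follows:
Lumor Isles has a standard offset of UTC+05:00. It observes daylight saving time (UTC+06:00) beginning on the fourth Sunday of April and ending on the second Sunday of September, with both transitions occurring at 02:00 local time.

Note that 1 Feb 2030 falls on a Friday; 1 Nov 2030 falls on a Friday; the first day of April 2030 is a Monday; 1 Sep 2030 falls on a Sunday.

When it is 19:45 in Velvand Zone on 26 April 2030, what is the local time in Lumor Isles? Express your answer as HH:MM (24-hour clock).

1 February 2030 is a Friday, so the first Sunday is February 3 and the fourth is February 24.
1 November 2030 is a Friday, so the first Sunday is November 3 and the second is November 10.
26 April 2030 falls between 24 February and 10 November, so daylight saving is in effect and Velvand Zone is at UTC−03:00.
19:45 Velvand Zone + 3h = 22:45 UTC.
1 April 2030 is a Monday, so the first Sunday is April 7 and the fourth is April 28.
1 September 2030 is a Sunday, so the first Sunday is September 1 and the second is September 8.
At the standard offset (UTC+05:00), 22:45 UTC + 5h = 03:45 Lumor Isles standard time (rolling into the next day, 27 April 2030).
Daylight saving runs 28 April – 8 September; the standard-time date in Lumor Isles, 27 April 2030, is outside that window, so Lumor Isles is on standard time at UTC+05:00.
22:45 UTC + 5h = 03:45 Lumor Isles (rolling into the next day, 27 April 2030).

03:45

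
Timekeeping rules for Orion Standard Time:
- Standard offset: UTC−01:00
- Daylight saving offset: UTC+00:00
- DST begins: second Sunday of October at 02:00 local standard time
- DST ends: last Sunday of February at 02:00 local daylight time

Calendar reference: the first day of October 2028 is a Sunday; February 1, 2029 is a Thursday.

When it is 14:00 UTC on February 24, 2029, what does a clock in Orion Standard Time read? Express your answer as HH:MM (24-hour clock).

1 October 2028 is a Sunday, so the first Sunday is October 1 and the second is October 8.
1 February 2029 is a Thursday, so Sundays fall on 4, 11, 18, 25; the last is February 25.
At the standard offset (UTC−01:00), 14:00 UTC − 1h = 13:00 Orion Standard Time standard time.
The standard-time date in Orion Standard Time, February 24, 2029, falls between 8 October 2028 and 25 February 2029, so daylight saving is in effect and Orion Standard Time is at UTC+00:00.
14:00 UTC + 0h = 14:00 local.

14:00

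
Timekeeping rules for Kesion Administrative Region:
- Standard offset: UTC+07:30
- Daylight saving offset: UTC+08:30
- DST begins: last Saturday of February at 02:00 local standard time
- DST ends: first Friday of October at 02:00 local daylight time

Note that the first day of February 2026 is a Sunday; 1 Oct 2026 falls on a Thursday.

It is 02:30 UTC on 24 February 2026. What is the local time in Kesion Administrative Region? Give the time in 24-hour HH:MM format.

10:00

1 February 2026 is a Sunday, so Saturdays fall on 7, 14, 21, 28; the last is February 28.
1 October 2026 is a Thursday, so the first Friday is October 2.
At the standard offset (UTC+07:30), 02:30 UTC + 7h30m = 10:00 Kesion Administrative Region standard time.
Daylight saving runs 28 February – 2 October; the standard-time date in Kesion Administrative Region, 24 February 2026, is outside that window, so Kesion Administrative Region is on standard time at UTC+07:30.
02:30 UTC + 7h30m = 10:00 local.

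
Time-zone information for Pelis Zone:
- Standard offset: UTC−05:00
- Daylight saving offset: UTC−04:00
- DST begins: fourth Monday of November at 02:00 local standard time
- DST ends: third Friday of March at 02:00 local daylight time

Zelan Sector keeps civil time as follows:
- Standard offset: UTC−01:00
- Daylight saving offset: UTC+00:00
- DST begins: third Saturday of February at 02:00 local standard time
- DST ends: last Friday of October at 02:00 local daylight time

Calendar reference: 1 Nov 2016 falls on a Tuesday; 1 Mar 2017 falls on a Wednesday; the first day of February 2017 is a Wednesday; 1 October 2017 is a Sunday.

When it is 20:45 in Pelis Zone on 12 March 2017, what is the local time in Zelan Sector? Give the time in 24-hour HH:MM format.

1 November 2016 is a Tuesday, so the first Monday is November 7 and the fourth is November 28.
1 March 2017 is a Wednesday, so the first Friday is March 3 and the third is March 17.
12 March 2017 lies within the daylight-saving period (28 November 2016 – 17 March 2017), so Pelis Zone is on daylight time, UTC−04:00.
20:45 Pelis Zone + 4h = 00:45 UTC (rolling into the next day, 13 March 2017).
1 February 2017 is a Wednesday, so the first Saturday is February 4 and the third is February 18.
1 October 2017 is a Sunday, so Fridays fall on 6, 13, 20, 27; the last is October 27.
At the standard offset (UTC−01:00), 00:45 UTC − 1h = 23:45 Zelan Sector standard time (rolling into the previous day, 12 March 2017).
The standard-time date in Zelan Sector, 12 March 2017, falls between 18 February and 27 October, so daylight saving is in effect and Zelan Sector is at UTC+00:00.
00:45 UTC + 0h = 00:45 Zelan Sector.

00:45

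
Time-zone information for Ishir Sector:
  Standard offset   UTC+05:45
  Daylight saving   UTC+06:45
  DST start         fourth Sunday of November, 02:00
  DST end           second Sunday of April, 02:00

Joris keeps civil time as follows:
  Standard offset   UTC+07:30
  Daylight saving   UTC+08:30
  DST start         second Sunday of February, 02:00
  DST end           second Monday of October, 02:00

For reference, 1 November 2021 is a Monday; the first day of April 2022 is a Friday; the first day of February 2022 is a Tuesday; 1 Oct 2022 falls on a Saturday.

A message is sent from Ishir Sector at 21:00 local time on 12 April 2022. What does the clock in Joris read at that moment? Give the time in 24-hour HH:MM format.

1 November 2021 is a Monday, so the first Sunday is November 7 and the fourth is November 28.
1 April 2022 is a Friday, so the first Sunday is April 3 and the second is April 10.
12 April 2022 is outside the daylight-saving period (28 November 2021 – 10 April 2022), so Ishir Sector is on standard time, UTC+05:45.
21:00 Ishir Sector − 5h45m = 15:15 UTC.
1 February 2022 is a Tuesday, so the first Sunday is February 6 and the second is February 13.
1 October 2022 is a Saturday, so the first Monday is October 3 and the second is October 10.
At the standard offset (UTC+07:30), 15:15 UTC + 7h30m = 22:45 Joris standard time.
Daylight saving runs 13 February – 10 October; the standard-time date in Joris, 12 April 2022, is inside that window, so Joris is at UTC+08:30.
15:15 UTC + 8h30m = 23:45 Joris.

23:45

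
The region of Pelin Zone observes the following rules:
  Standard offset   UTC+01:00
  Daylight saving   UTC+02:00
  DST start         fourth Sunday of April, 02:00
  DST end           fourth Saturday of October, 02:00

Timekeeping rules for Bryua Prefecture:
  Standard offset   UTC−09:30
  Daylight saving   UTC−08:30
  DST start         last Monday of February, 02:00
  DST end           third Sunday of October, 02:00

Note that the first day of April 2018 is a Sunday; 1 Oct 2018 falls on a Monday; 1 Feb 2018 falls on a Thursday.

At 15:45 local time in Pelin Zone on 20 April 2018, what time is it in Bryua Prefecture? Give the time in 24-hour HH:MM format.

1 April 2018 is a Sunday, so the first Sunday is April 1 and the fourth is April 22.
1 October 2018 is a Monday, so the first Saturday is October 6 and the fourth is October 27.
20 April 2018 does not fall between 22 April and 27 October, so daylight saving is not in effect and Pelin Zone is at UTC+01:00.
15:45 Pelin Zone − 1h = 14:45 UTC.
1 February 2018 is a Thursday, so Mondays fall on 5, 12, 19, 26; the last is February 26.
1 October 2018 is a Monday, so the first Sunday is October 7 and the third is October 21.
At the standard offset (UTC−09:30), 14:45 UTC − 9h30m = 05:15 Bryua Prefecture standard time.
The standard-time date in Bryua Prefecture, 20 April 2018, falls between 26 February and 21 October, so daylight saving is in effect and Bryua Prefecture is at UTC−08:30.
14:45 UTC − 8h30m = 06:15 Bryua Prefecture.

06:15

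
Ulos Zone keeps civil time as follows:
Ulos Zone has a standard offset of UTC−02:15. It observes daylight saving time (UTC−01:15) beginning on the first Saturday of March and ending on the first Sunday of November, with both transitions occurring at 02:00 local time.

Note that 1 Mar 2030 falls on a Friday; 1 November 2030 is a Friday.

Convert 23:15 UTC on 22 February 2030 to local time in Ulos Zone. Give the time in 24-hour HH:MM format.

1 March 2030 is a Friday, so the first Saturday is March 2.
1 November 2030 is a Friday, so the first Sunday is November 3.
At the standard offset (UTC−02:15), 23:15 UTC − 2h15m = 21:00 Ulos Zone standard time.
Daylight saving runs 2 March – 3 November; the standard-time date in Ulos Zone, 22 February 2030, is outside that window, so Ulos Zone is on standard time at UTC−02:15.
23:15 UTC − 2h15m = 21:00 local.

21:00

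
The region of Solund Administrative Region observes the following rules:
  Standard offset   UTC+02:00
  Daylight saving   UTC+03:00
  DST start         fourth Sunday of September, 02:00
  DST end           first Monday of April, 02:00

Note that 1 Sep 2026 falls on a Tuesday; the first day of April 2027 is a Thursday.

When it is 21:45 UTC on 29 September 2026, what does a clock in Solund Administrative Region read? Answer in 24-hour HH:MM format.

00:45

1 September 2026 is a Tuesday, so the first Sunday is September 6 and the fourth is September 27.
1 April 2027 is a Thursday, so the first Monday is April 5.
At the standard offset (UTC+02:00), 21:45 UTC + 2h = 23:45 Solund Administrative Region standard time.
Daylight saving runs 27 September 2026 – 5 April 2027; the standard-time date in Solund Administrative Region, 29 September 2026, is inside that window, so Solund Administrative Region is at UTC+03:00.
21:45 UTC + 3h = 00:45 local (rolling into the next day, 30 September 2026).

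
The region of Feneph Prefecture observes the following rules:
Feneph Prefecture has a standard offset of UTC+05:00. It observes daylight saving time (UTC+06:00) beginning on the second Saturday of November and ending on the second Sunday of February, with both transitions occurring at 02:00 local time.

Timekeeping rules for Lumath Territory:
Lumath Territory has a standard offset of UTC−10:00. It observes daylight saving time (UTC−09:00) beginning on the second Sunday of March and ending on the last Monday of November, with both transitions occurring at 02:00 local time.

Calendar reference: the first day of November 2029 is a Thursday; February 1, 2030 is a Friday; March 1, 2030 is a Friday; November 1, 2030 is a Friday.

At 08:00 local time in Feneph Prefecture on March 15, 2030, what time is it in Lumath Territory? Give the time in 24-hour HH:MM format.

18:00

1 November 2029 is a Thursday, so the first Saturday is November 3 and the second is November 10.
1 February 2030 is a Friday, so the first Sunday is February 3 and the second is February 10.
March 15, 2030 is outside the daylight-saving period (10 November 2029 – 10 February 2030), so Feneph Prefecture is on standard time, UTC+05:00.
08:00 Feneph Prefecture − 5h = 03:00 UTC.
1 March 2030 is a Friday, so the first Sunday is March 3 and the second is March 10.
1 November 2030 is a Friday, so Mondays fall on 4, 11, 18, 25; the last is November 25.
At the standard offset (UTC−10:00), 03:00 UTC − 10h = 17:00 Lumath Territory standard time (rolling into the previous day, 14 March 2030).
The standard-time date in Lumath Territory, March 14, 2030, falls between 10 March and 25 November, so daylight saving is in effect and Lumath Territory is at UTC−09:00.
03:00 UTC − 9h = 18:00 Lumath Territory (rolling into the previous day, 14 March 2030).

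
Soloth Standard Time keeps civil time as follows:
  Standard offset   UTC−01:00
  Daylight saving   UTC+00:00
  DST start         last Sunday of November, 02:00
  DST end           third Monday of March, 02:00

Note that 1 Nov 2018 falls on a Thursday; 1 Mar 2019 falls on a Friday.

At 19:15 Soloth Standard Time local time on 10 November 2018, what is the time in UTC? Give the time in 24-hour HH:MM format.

1 November 2018 is a Thursday, so Sundays fall on 4, 11, 18, 25; the last is November 25.
1 March 2019 is a Friday, so the first Monday is March 4 and the third is March 18.
10 November 2018 does not fall between 25 November 2018 and 18 March 2019, so daylight saving is not in effect and Soloth Standard Time is at UTC−01:00.
19:15 local + 1h = 20:15 UTC.

20:15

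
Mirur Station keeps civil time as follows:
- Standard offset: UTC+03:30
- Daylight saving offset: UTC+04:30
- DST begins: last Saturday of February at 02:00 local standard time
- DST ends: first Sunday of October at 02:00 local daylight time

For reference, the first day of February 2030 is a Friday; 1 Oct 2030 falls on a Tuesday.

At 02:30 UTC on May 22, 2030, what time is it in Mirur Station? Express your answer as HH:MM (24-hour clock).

1 February 2030 is a Friday, so Saturdays fall on 2, 9, 16, 23; the last is February 23.
1 October 2030 is a Tuesday, so the first Sunday is October 6.
At the standard offset (UTC+03:30), 02:30 UTC + 3h30m = 06:00 Mirur Station standard time.
Daylight saving runs 23 February – 6 October; the standard-time date in Mirur Station, May 22, 2030, is inside that window, so Mirur Station is at UTC+04:30.
02:30 UTC + 4h30m = 07:00 local.

07:00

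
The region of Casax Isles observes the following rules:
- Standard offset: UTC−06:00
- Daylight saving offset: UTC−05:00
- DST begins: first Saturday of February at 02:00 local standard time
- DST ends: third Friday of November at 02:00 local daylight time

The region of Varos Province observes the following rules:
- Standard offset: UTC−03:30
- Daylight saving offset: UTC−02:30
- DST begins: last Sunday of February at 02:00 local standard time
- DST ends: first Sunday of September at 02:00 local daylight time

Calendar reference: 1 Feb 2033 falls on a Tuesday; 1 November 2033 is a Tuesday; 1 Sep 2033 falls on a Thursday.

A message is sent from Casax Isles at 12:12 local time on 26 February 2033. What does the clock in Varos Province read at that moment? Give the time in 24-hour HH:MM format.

1 February 2033 is a Tuesday, so the first Saturday is February 5.
1 November 2033 is a Tuesday, so the first Friday is November 4 and the third is November 18.
Daylight saving runs 5 February – 18 November; 26 February 2033 is inside that window, so Casax Isles is at UTC−05:00.
12:12 Casax Isles + 5h = 17:12 UTC.
1 February 2033 is a Tuesday, so Sundays fall on 6, 13, 20, 27; the last is February 27.
1 September 2033 is a Thursday, so the first Sunday is September 4.
At the standard offset (UTC−03:30), 17:12 UTC − 3h30m = 13:42 Varos Province standard time.
The standard-time date in Varos Province, 26 February 2033, is outside the daylight-saving period (27 February – 4 September), so Varos Province is on standard time, UTC−03:30.
17:12 UTC − 3h30m = 13:42 Varos Province.

13:42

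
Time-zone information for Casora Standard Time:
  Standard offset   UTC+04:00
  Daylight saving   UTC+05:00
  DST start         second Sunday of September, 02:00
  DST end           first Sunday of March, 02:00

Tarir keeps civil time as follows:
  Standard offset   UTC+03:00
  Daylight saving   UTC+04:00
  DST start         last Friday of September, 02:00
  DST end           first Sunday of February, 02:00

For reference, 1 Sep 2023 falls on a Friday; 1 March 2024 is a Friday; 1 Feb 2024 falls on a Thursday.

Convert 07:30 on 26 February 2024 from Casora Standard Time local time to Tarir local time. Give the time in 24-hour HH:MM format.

1 September 2023 is a Friday, so the first Sunday is September 3 and the second is September 10.
1 March 2024 is a Friday, so the first Sunday is March 3.
26 February 2024 falls between 10 September 2023 and 3 March 2024, so daylight saving is in effect and Casora Standard Time is at UTC+05:00.
07:30 Casora Standard Time − 5h = 02:30 UTC.
1 September 2023 is a Friday, so Fridays fall on 1, 8, 15, 22, 29; the last is September 29.
1 February 2024 is a Thursday, so the first Sunday is February 4.
At the standard offset (UTC+03:00), 02:30 UTC + 3h = 05:30 Tarir standard time.
Daylight saving runs 29 September 2023 – 4 February 2024; the standard-time date in Tarir, 26 February 2024, is outside that window, so Tarir is on standard time at UTC+03:00.
02:30 UTC + 3h = 05:30 Tarir.

05:30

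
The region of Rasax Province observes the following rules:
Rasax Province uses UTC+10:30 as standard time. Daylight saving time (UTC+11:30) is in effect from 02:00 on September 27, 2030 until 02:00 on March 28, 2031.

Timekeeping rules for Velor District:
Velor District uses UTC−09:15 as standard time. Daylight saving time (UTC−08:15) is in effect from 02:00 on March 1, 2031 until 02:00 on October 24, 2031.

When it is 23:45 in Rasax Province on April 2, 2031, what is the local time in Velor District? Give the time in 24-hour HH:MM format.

05:00

Daylight saving runs 27 September 2030 – 28 March 2031; April 2, 2031 is outside that window, so Rasax Province is on standard time at UTC+10:30.
23:45 Rasax Province − 10h30m = 13:15 UTC.
At the standard offset (UTC−09:15), 13:15 UTC − 9h15m = 04:00 Velor District standard time.
The standard-time date in Velor District, April 2, 2031, falls between 1 March and 24 October, so daylight saving is in effect and Velor District is at UTC−08:15.
13:15 UTC − 8h15m = 05:00 Velor District.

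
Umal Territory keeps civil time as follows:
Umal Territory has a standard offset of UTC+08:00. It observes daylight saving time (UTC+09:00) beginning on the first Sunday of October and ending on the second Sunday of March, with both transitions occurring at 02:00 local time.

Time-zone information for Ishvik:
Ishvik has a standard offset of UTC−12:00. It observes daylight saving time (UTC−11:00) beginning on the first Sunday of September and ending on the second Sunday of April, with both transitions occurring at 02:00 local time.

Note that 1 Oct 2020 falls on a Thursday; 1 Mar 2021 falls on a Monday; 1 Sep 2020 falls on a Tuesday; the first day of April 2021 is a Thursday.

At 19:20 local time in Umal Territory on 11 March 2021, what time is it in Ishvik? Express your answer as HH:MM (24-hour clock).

1 October 2020 is a Thursday, so the first Sunday is October 4.
1 March 2021 is a Monday, so the first Sunday is March 7 and the second is March 14.
11 March 2021 lies within the daylight-saving period (4 October 2020 – 14 March 2021), so Umal Territory is on daylight time, UTC+09:00.
19:20 Umal Territory − 9h = 10:20 UTC.
1 September 2020 is a Tuesday, so the first Sunday is September 6.
1 April 2021 is a Thursday, so the first Sunday is April 4 and the second is April 11.
At the standard offset (UTC−12:00), 10:20 UTC − 12h = 22:20 Ishvik standard time (rolling into the previous day, 10 March 2021).
The standard-time date in Ishvik, 10 March 2021, falls between 6 September 2020 and 11 April 2021, so daylight saving is in effect and Ishvik is at UTC−11:00.
10:20 UTC − 11h = 23:20 Ishvik (rolling into the previous day, 10 March 2021).

23:20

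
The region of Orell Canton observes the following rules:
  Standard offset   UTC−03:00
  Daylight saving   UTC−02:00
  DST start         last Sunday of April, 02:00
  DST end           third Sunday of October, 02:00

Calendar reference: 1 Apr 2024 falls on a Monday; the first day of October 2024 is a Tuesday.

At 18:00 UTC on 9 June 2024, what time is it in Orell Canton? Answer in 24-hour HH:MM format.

16:00

1 April 2024 is a Monday, so Sundays fall on 7, 14, 21, 28; the last is April 28.
1 October 2024 is a Tuesday, so the first Sunday is October 6 and the third is October 20.
At the standard offset (UTC−03:00), 18:00 UTC − 3h = 15:00 Orell Canton standard time.
The standard-time date in Orell Canton, 9 June 2024, falls between 28 April and 20 October, so daylight saving is in effect and Orell Canton is at UTC−02:00.
18:00 UTC − 2h = 16:00 local.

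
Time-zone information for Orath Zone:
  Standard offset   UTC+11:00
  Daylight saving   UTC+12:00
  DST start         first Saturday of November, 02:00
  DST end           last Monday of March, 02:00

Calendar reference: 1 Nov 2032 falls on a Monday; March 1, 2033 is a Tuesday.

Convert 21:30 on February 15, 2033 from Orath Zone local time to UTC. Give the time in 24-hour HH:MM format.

1 November 2032 is a Monday, so the first Saturday is November 6.
1 March 2033 is a Tuesday, so Mondays fall on 7, 14, 21, 28; the last is March 28.
February 15, 2033 falls between 6 November 2032 and 28 March 2033, so daylight saving is in effect and Orath Zone is at UTC+12:00.
21:30 local − 12h = 09:30 UTC.

09:30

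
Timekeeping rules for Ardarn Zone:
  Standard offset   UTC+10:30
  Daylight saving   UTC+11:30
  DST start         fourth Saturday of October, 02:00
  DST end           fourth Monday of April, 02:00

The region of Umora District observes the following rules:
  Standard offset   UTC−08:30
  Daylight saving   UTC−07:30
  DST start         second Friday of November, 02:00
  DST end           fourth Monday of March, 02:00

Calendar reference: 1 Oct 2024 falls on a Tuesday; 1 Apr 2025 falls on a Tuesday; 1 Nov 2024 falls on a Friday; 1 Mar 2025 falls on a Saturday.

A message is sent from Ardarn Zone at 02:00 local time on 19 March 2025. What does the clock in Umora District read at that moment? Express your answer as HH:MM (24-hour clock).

1 October 2024 is a Tuesday, so the first Saturday is October 5 and the fourth is October 26.
1 April 2025 is a Tuesday, so the first Monday is April 7 and the fourth is April 28.
Daylight saving runs 26 October 2024 – 28 April 2025; 19 March 2025 is inside that window, so Ardarn Zone is at UTC+11:30.
02:00 Ardarn Zone − 11h30m = 14:30 UTC (rolling into the previous day, 18 March 2025).
1 November 2024 is a Friday, so the first Friday is November 1 and the second is November 8.
1 March 2025 is a Saturday, so the first Monday is March 3 and the fourth is March 24.
At the standard offset (UTC−08:30), 14:30 UTC − 8h30m = 06:00 Umora District standard time.
The standard-time date in Umora District, 18 March 2025, falls between 8 November 2024 and 24 March 2025, so daylight saving is in effect and Umora District is at UTC−07:30.
14:30 UTC − 7h30m = 07:00 Umora District.

07:00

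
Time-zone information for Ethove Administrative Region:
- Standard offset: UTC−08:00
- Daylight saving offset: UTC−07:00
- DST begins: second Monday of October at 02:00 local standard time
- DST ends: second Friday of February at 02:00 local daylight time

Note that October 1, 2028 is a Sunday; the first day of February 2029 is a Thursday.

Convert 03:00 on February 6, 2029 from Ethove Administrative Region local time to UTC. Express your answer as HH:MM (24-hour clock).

10:00

1 October 2028 is a Sunday, so the first Monday is October 2 and the second is October 9.
1 February 2029 is a Thursday, so the first Friday is February 2 and the second is February 9.
Daylight saving runs 9 October 2028 – 9 February 2029; February 6, 2029 is inside that window, so Ethove Administrative Region is at UTC−07:00.
03:00 local + 7h = 10:00 UTC.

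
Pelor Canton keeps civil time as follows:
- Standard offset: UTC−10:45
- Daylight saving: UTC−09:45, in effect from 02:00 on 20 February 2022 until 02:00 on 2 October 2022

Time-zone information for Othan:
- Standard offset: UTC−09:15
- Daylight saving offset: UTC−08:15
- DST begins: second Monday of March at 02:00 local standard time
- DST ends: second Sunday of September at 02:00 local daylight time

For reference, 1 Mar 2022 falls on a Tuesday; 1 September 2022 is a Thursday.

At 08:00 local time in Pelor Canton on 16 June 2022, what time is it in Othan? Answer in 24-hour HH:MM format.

09:30

16 June 2022 lies within the daylight-saving period (20 February – 2 October), so Pelor Canton is on daylight time, UTC−09:45.
08:00 Pelor Canton + 9h45m = 17:45 UTC.
1 March 2022 is a Tuesday, so the first Monday is March 7 and the second is March 14.
1 September 2022 is a Thursday, so the first Sunday is September 4 and the second is September 11.
At the standard offset (UTC−09:15), 17:45 UTC − 9h15m = 08:30 Othan standard time.
Daylight saving runs 14 March – 11 September; the standard-time date in Othan, 16 June 2022, is inside that window, so Othan is at UTC−08:15.
17:45 UTC − 8h15m = 09:30 Othan.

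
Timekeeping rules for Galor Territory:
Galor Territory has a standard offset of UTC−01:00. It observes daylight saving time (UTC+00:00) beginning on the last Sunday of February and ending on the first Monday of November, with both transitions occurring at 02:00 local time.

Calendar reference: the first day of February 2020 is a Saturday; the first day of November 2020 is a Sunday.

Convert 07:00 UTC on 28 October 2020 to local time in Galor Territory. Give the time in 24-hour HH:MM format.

1 February 2020 is a Saturday, so Sundays fall on 2, 9, 16, 23; the last is February 23.
1 November 2020 is a Sunday, so the first Monday is November 2.
At the standard offset (UTC−01:00), 07:00 UTC − 1h = 06:00 Galor Territory standard time.
The standard-time date in Galor Territory, 28 October 2020, falls between 23 February and 2 November, so daylight saving is in effect and Galor Territory is at UTC+00:00.
07:00 UTC + 0h = 07:00 local.

07:00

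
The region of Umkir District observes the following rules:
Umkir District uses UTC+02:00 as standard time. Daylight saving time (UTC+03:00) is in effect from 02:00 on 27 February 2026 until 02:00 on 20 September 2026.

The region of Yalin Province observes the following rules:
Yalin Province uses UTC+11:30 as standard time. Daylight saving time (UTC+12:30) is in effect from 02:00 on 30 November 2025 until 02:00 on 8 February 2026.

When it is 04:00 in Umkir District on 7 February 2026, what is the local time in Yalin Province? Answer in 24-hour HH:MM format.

14:30

7 February 2026 does not fall between 27 February and 20 September, so daylight saving is not in effect and Umkir District is at UTC+02:00.
04:00 Umkir District − 2h = 02:00 UTC.
At the standard offset (UTC+11:30), 02:00 UTC + 11h30m = 13:30 Yalin Province standard time.
Daylight saving runs 30 November 2025 – 8 February 2026; the standard-time date in Yalin Province, 7 February 2026, is inside that window, so Yalin Province is at UTC+12:30.
02:00 UTC + 12h30m = 14:30 Yalin Province.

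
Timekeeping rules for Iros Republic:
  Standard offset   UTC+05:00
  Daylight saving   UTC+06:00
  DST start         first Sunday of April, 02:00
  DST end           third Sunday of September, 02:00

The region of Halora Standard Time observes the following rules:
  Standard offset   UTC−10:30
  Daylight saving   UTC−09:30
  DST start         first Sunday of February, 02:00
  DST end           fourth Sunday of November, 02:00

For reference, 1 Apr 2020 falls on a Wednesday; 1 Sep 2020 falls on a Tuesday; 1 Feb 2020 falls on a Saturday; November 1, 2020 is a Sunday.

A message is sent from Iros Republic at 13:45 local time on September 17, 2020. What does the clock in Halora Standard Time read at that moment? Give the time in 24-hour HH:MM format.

22:15

1 April 2020 is a Wednesday, so the first Sunday is April 5.
1 September 2020 is a Tuesday, so the first Sunday is September 6 and the third is September 20.
Daylight saving runs 5 April – 20 September; September 17, 2020 is inside that window, so Iros Republic is at UTC+06:00.
13:45 Iros Republic − 6h = 07:45 UTC.
1 February 2020 is a Saturday, so the first Sunday is February 2.
1 November 2020 is a Sunday, so the first Sunday is November 1 and the fourth is November 22.
At the standard offset (UTC−10:30), 07:45 UTC − 10h30m = 21:15 Halora Standard Time standard time (rolling into the previous day, 16 September 2020).
Daylight saving runs 2 February – 22 November; the standard-time date in Halora Standard Time, September 16, 2020, is inside that window, so Halora Standard Time is at UTC−09:30.
07:45 UTC − 9h30m = 22:15 Halora Standard Time (rolling into the previous day, 16 September 2020).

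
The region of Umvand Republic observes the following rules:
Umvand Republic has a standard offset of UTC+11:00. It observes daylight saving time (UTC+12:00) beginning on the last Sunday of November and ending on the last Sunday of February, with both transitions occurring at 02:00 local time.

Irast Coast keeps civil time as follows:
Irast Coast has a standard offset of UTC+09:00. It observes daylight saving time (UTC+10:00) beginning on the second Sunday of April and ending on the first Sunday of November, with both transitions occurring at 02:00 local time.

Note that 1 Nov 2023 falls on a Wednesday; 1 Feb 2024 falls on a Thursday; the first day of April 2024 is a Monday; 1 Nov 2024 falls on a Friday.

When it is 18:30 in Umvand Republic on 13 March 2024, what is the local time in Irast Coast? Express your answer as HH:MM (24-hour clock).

16:30

1 November 2023 is a Wednesday, so Sundays fall on 5, 12, 19, 26; the last is November 26.
1 February 2024 is a Thursday, so Sundays fall on 4, 11, 18, 25; the last is February 25.
13 March 2024 does not fall between 26 November 2023 and 25 February 2024, so daylight saving is not in effect and Umvand Republic is at UTC+11:00.
18:30 Umvand Republic − 11h = 07:30 UTC.
1 April 2024 is a Monday, so the first Sunday is April 7 and the second is April 14.
1 November 2024 is a Friday, so the first Sunday is November 3.
At the standard offset (UTC+09:00), 07:30 UTC + 9h = 16:30 Irast Coast standard time.
The standard-time date in Irast Coast, 13 March 2024, is outside the daylight-saving period (14 April – 3 November), so Irast Coast is on standard time, UTC+09:00.
07:30 UTC + 9h = 16:30 Irast Coast.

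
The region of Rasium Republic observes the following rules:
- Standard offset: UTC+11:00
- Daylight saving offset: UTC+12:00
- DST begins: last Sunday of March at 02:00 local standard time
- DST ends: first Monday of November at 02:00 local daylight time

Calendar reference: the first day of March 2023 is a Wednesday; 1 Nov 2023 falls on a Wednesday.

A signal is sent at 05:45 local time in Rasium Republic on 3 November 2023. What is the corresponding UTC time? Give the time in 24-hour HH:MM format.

1 March 2023 is a Wednesday, so Sundays fall on 5, 12, 19, 26; the last is March 26.
1 November 2023 is a Wednesday, so the first Monday is November 6.
Daylight saving runs 26 March – 6 November; 3 November 2023 is inside that window, so Rasium Republic is at UTC+12:00.
05:45 local − 12h = 17:45 UTC (rolling into the previous day, 2 November 2023).

17:45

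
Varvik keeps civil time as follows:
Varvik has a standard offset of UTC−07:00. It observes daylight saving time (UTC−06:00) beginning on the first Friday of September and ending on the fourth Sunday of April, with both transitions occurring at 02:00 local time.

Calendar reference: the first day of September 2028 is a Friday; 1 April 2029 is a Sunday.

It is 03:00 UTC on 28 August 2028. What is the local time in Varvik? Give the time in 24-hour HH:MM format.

20:00

1 September 2028 is a Friday, so the first Friday is September 1.
1 April 2029 is a Sunday, so the first Sunday is April 1 and the fourth is April 22.
At the standard offset (UTC−07:00), 03:00 UTC − 7h = 20:00 Varvik standard time (rolling into the previous day, 27 August 2028).
The standard-time date in Varvik, 27 August 2028, does not fall between 1 September 2028 and 22 April 2029, so daylight saving is not in effect and Varvik is at UTC−07:00.
03:00 UTC − 7h = 20:00 local (rolling into the previous day, 27 August 2028).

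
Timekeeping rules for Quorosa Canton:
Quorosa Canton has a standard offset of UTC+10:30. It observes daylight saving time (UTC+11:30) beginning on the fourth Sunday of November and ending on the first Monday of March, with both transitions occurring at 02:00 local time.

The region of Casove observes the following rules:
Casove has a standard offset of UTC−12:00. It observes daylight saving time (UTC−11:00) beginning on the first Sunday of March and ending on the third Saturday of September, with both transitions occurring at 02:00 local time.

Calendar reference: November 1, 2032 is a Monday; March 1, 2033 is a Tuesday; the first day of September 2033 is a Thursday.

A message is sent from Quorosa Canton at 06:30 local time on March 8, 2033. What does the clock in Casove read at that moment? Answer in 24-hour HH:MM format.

1 November 2032 is a Monday, so the first Sunday is November 7 and the fourth is November 28.
1 March 2033 is a Tuesday, so the first Monday is March 7.
March 8, 2033 does not fall between 28 November 2032 and 7 March 2033, so daylight saving is not in effect and Quorosa Canton is at UTC+10:30.
06:30 Quorosa Canton − 10h30m = 20:00 UTC (rolling into the previous day, 7 March 2033).
1 March 2033 is a Tuesday, so the first Sunday is March 6.
1 September 2033 is a Thursday, so the first Saturday is September 3 and the third is September 17.
At the standard offset (UTC−12:00), 20:00 UTC − 12h = 08:00 Casove standard time.
The standard-time date in Casove, March 7, 2033, falls between 6 March and 17 September, so daylight saving is in effect and Casove is at UTC−11:00.
20:00 UTC − 11h = 09:00 Casove.

09:00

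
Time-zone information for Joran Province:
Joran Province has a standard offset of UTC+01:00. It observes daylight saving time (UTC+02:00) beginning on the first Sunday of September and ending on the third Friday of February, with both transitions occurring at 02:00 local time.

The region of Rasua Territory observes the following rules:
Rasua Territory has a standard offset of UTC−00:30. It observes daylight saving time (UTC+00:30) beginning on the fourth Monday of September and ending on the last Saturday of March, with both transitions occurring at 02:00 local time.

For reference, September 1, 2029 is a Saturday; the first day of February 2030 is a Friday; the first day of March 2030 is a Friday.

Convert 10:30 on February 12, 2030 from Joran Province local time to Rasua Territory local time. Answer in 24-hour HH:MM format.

09:00

1 September 2029 is a Saturday, so the first Sunday is September 2.
1 February 2030 is a Friday, so the first Friday is February 1 and the third is February 15.
February 12, 2030 falls between 2 September 2029 and 15 February 2030, so daylight saving is in effect and Joran Province is at UTC+02:00.
10:30 Joran Province − 2h = 08:30 UTC.
1 September 2029 is a Saturday, so the first Monday is September 3 and the fourth is September 24.
1 March 2030 is a Friday, so Saturdays fall on 2, 9, 16, 23, 30; the last is March 30.
At the standard offset (UTC−00:30), 08:30 UTC − 0h30m = 08:00 Rasua Territory standard time.
Daylight saving runs 24 September 2029 – 30 March 2030; the standard-time date in Rasua Territory, February 12, 2030, is inside that window, so Rasua Territory is at UTC+00:30.
08:30 UTC + 0h30m = 09:00 Rasua Territory.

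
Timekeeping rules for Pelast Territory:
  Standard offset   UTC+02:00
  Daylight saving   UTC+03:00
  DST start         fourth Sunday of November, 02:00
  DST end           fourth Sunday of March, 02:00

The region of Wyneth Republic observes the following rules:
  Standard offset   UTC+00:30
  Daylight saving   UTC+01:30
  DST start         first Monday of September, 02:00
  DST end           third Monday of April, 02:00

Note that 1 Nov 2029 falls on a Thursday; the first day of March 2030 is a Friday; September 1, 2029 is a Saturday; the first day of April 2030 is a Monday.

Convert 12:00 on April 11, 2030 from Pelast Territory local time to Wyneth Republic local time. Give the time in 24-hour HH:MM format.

11:30

1 November 2029 is a Thursday, so the first Sunday is November 4 and the fourth is November 25.
1 March 2030 is a Friday, so the first Sunday is March 3 and the fourth is March 24.
April 11, 2030 is outside the daylight-saving period (25 November 2029 – 24 March 2030), so Pelast Territory is on standard time, UTC+02:00.
12:00 Pelast Territory − 2h = 10:00 UTC.
1 September 2029 is a Saturday, so the first Monday is September 3.
1 April 2030 is a Monday, so the first Monday is April 1 and the third is April 15.
At the standard offset (UTC+00:30), 10:00 UTC + 0h30m = 10:30 Wyneth Republic standard time.
Daylight saving runs 3 September 2029 – 15 April 2030; the standard-time date in Wyneth Republic, April 11, 2030, is inside that window, so Wyneth Republic is at UTC+01:30.
10:00 UTC + 1h30m = 11:30 Wyneth Republic.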